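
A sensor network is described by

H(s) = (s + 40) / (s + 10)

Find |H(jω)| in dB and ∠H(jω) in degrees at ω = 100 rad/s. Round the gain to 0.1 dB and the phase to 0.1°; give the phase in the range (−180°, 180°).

0.6 dB, -16.1°

At s = jω = j100:
zero (s+40): 40 + j100 → |·| = √(40²+100²) = √11600 ≈ 107.7, ∠ = arctan(100/40) ≈ 68.20°
pole (s+10): 10 + j100 → |·| = √(10²+100²) = √10100 ≈ 100.5, ∠ = arctan(100/10) ≈ 84.29°
|H| = 1 · 107.7 / 100.5 ≈ 1.0716
Gain = 20 log₁₀(1.0716) ≈ 0.60 dB
∠H = 68.20° − 84.29° = -16.09°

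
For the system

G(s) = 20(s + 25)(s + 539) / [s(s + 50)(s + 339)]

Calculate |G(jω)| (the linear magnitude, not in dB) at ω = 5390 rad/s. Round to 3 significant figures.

0.00372

At s = jω = j5390:
zero (s+25): 25 + j5390 → |·| = √(25²+5390²) = √29052725 ≈ 5390.1, ∠ = arctan(5390/25) ≈ 89.73°
zero (s+539): 539 + j5390 → |·| = √(539²+5390²) = √29342621 ≈ 5416.9, ∠ = arctan(5390/539) ≈ 84.29°
pole (s+50): 50 + j5390 → |·| = √(50²+5390²) = √29054600 ≈ 5390.2, ∠ = arctan(5390/50) ≈ 89.47°
pole (s+339): 339 + j5390 → |·| = √(339²+5390²) = √29167021 ≈ 5400.7, ∠ = arctan(5390/339) ≈ 86.40°
pole at origin: |s| = 5390, ∠ = 90.00° (in denominator)
|G| = 20 · 2.9198e+07 / 1.5691e+11 ≈ 0.0037216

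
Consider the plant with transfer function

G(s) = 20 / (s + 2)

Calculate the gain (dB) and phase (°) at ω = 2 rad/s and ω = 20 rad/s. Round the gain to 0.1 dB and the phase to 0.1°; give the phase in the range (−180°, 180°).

ω = 2: 17.0 dB, -45.0°; ω = 20: -0.0 dB, -84.3°

At s = jω = j2:
pole (s+2): 2 + j2 → |·| = √(2²+2²) = √8 ≈ 2.8284, ∠ = arctan(2/2) ≈ 45.00°
|G| = 20 / 2.8284 ≈ 7.0711
Gain = 20 log₁₀(7.0711) ≈ 16.99 dB
∠G = 0.00° − 45.00° = -45.00°

At s = jω = j20:
pole (s+2): 2 + j20 → |·| = √(2²+20²) = √404 ≈ 20.1, ∠ = arctan(20/2) ≈ 84.29°
|G| = 20 / 20.1 ≈ 0.99502
Gain = 20 log₁₀(0.99502) ≈ -0.04 dB
∠G = 0.00° − 84.29° = -84.29°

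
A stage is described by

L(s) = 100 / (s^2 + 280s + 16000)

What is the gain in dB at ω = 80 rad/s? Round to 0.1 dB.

Substitute s = j80:
Numerator: 100 = 100 + j0
Denominator: (j80)^2 + 280(j80) + 16000 = 9600 + j22400
|N| = √(100² + 0²) ≈ 100, ∠N ≈ 0.00°
|D| = √(9600² + 22400²) ≈ 24370, ∠D ≈ 66.80°
|L| = 100 / 24370 ≈ 0.0041034
Gain = 20 log₁₀(0.0041034) ≈ -47.74 dB

-47.7 dB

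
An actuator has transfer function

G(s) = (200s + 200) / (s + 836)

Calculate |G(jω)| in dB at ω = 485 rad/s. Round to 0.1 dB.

40.0 dB

Substitute s = j485:
Numerator: 200(j485) + 200 = 200 + j97000
Denominator: (j485) + 836 = 836 + j485
|N| = √(200² + 97000²) ≈ 97000, ∠N ≈ 89.88°
|D| = √(836² + 485²) ≈ 966.5, ∠D ≈ 30.12°
|G| = 97000 / 966.5 ≈ 100.36
Gain = 20 log₁₀(100.36) ≈ 40.03 dB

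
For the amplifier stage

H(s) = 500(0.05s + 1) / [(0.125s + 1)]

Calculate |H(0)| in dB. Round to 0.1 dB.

54.0 dB

H(0) = 500 · 1 / 1 = 500
20 log₁₀(500) ≈ 53.98 dB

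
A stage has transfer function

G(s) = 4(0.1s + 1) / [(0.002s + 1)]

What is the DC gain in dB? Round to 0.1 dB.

G(0) = 4 · 1 / 1 = 4
20 log₁₀(4) ≈ 12.04 dB

12.0 dB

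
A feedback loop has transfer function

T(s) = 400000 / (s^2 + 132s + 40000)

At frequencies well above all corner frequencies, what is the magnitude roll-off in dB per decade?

-40 dB/decade

Each pole contributes −20 dB/decade at high frequency; each zero contributes +20 dB/decade.
Net: 0 zero(s) − 2 pole(s) → -40 dB/decade.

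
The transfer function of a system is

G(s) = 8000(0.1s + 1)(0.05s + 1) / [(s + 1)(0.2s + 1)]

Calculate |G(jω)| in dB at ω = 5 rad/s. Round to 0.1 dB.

62.1 dB

At ω = 5 rad/s:
zero (1 + j5·0.1) = 1 + j0.5 → |·| ≈ 1.118, ∠ ≈ 26.57°
zero (1 + j5·0.05) = 1 + j0.25 → |·| ≈ 1.0308, ∠ ≈ 14.04°
pole (1 + j5·1) = 1 + j5 → |·| ≈ 5.099, ∠ ≈ 78.69°
pole (1 + j5·0.2) = 1 + j1 → |·| ≈ 1.4142, ∠ ≈ 45.00°
|G| = 8000 · 1.118 · 1.0308 / (5.099 · 1.4142) ≈ 1278.5
Gain = 20 log₁₀(1278.5) ≈ 62.13 dB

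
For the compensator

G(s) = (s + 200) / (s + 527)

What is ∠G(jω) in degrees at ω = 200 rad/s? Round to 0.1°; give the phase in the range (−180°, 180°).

24.2°

At s = jω = j200:
zero (s+200): 200 + j200 → |·| = √(200²+200²) = √80000 ≈ 282.84, ∠ = arctan(200/200) ≈ 45.00°
pole (s+527): 527 + j200 → |·| = √(527²+200²) = √317729 ≈ 563.67, ∠ = arctan(200/527) ≈ 20.78°
∠G = 45.00° − 20.78° = 24.22°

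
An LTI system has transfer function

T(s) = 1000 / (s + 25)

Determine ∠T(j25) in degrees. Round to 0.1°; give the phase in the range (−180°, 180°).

Substitute s = j25:
Numerator: 1000 = 1000 + j0
Denominator: (j25) + 25 = 25 + j25
|N| = √(1000² + 0²) ≈ 1000, ∠N ≈ 0.00°
|D| = √(25² + 25²) ≈ 35.355, ∠D ≈ 45.00°
∠T = 0.00° − 45.00° = -45.00°

-45.0°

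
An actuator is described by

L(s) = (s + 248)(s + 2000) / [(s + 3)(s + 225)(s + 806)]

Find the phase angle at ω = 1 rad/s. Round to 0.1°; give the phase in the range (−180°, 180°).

At s = jω = j1:
zero (s+248): 248 + j1 → |·| = √(248²+1²) = √61505 ≈ 248, ∠ = arctan(1/248) ≈ 0.23°
zero (s+2000): 2000 + j1 → |·| = √(2000²+1²) = √4000001 ≈ 2000, ∠ = arctan(1/2000) ≈ 0.03°
pole (s+3): 3 + j1 → |·| = √(3²+1²) = √10 ≈ 3.1623, ∠ = arctan(1/3) ≈ 18.43°
pole (s+225): 225 + j1 → |·| = √(225²+1²) = √50626 ≈ 225, ∠ = arctan(1/225) ≈ 0.25°
pole (s+806): 806 + j1 → |·| = √(806²+1²) = √649637 ≈ 806, ∠ = arctan(1/806) ≈ 0.07°
∠L = 0.26° − 18.75° = -18.49°

-18.5°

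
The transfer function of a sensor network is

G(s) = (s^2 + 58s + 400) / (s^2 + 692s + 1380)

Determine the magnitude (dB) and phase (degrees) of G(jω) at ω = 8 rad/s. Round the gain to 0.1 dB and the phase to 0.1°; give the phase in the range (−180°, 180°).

-19.9 dB, -22.5°

Substitute s = j8:
Numerator: (j8)^2 + 58(j8) + 400 = 336 + j464
Denominator: (j8)^2 + 692(j8) + 1380 = 1316 + j5536
|N| = √(336² + 464²) ≈ 572.88, ∠N ≈ 54.09°
|D| = √(1316² + 5536²) ≈ 5690.3, ∠D ≈ 76.63°
|G| = 572.88 / 5690.3 ≈ 0.10068
Gain = 20 log₁₀(0.10068) ≈ -19.94 dB
∠G = 54.09° − 76.63° = -22.54°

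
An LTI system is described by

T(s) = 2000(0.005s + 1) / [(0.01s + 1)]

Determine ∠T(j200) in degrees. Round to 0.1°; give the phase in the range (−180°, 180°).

-18.4°

At ω = 200 rad/s:
zero (1 + j200·0.005) = 1 + j1 → |·| ≈ 1.4142, ∠ ≈ 45.00°
pole (1 + j200·0.01) = 1 + j2 → |·| ≈ 2.2361, ∠ ≈ 63.43°
∠T = (45.00°) − (63.43°) = -18.43°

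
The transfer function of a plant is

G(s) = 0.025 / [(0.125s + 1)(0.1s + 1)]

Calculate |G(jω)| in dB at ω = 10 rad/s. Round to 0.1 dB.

-39.1 dB

At ω = 10 rad/s:
pole (1 + j10·0.125) = 1 + j1.25 → |·| ≈ 1.6008, ∠ ≈ 51.34°
pole (1 + j10·0.1) = 1 + j1 → |·| ≈ 1.4142, ∠ ≈ 45.00°
|G| = 0.025 · 1 / (1.6008 · 1.4142) ≈ 0.011043
Gain = 20 log₁₀(0.011043) ≈ -39.14 dB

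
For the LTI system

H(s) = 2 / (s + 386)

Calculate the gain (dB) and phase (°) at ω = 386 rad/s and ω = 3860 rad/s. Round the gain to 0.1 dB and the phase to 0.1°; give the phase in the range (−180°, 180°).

Substitute s = j386:
Numerator: 2 = 2 + j0
Denominator: (j386) + 386 = 386 + j386
|N| = √(2² + 0²) ≈ 2, ∠N ≈ 0.00°
|D| = √(386² + 386²) ≈ 545.89, ∠D ≈ 45.00°
|H| = 2 / 545.89 ≈ 0.0036637
Gain = 20 log₁₀(0.0036637) ≈ -48.72 dB
∠H = 0.00° − 45.00° = -45.00°

Substitute s = j3860:
Numerator: 2 = 2 + j0
Denominator: (j3860) + 386 = 386 + j3860
|N| = √(2² + 0²) ≈ 2, ∠N ≈ 0.00°
|D| = √(386² + 3860²) ≈ 3879.3, ∠D ≈ 84.29°
|H| = 2 / 3879.3 ≈ 0.00051556
Gain = 20 log₁₀(0.00051556) ≈ -65.75 dB
∠H = 0.00° − 84.29° = -84.29°

ω = 386: -48.7 dB, -45.0°; ω = 3860: -65.8 dB, -84.3°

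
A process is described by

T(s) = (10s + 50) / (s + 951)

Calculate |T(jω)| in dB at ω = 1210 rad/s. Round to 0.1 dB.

17.9 dB

Substitute s = j1210:
Numerator: 10(j1210) + 50 = 50 + j12100
Denominator: (j1210) + 951 = 951 + j1210
|N| = √(50² + 12100²) ≈ 12100, ∠N ≈ 89.76°
|D| = √(951² + 1210²) ≈ 1539, ∠D ≈ 51.83°
|T| = 12100 / 1539 ≈ 7.8622
Gain = 20 log₁₀(7.8622) ≈ 17.91 dB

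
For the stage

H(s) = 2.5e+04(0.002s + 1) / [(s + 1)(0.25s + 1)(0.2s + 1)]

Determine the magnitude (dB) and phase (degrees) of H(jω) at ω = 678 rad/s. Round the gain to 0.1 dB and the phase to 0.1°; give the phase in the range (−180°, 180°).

-51.4 dB, 144.4°

At ω = 678 rad/s:
zero (1 + j678·0.002) = 1 + j1.356 → |·| ≈ 1.6849, ∠ ≈ 53.59°
pole (1 + j678·1) = 1 + j678 → |·| ≈ 678, ∠ ≈ 89.92°
pole (1 + j678·0.25) = 1 + j169.5 → |·| ≈ 169.5, ∠ ≈ 89.66°
pole (1 + j678·0.2) = 1 + j135.6 → |·| ≈ 135.6, ∠ ≈ 89.58°
|H| = 2.5e+04 · 1.6849 / (678 · 169.5 · 135.6) ≈ 0.0027031
Gain = 20 log₁₀(0.0027031) ≈ -51.36 dB
∠H = (53.59°) − (89.92° + 89.66° + 89.58°) = -215.57° ≡ 144.43° (principal value)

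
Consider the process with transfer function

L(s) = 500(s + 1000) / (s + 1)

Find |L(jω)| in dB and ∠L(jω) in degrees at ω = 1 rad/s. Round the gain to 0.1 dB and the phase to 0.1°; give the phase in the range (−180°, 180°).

111.0 dB, -44.9°

At s = jω = j1:
zero (s+1000): 1000 + j1 → |·| = √(1000²+1²) = √1000001 ≈ 1000, ∠ = arctan(1/1000) ≈ 0.06°
pole (s+1): 1 + j1 → |·| = √(1²+1²) = √2 ≈ 1.4142, ∠ = arctan(1/1) ≈ 45.00°
|L| = 500 · 1000 / 1.4142 ≈ 3.5356e+05
Gain = 20 log₁₀(3.5356e+05) ≈ 110.97 dB
∠L = 0.06° − 45.00° = -44.94°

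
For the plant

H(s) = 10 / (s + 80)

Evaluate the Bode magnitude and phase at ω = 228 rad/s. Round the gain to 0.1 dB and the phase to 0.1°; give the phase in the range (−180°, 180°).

-27.7 dB, -70.7°

Substitute s = j228:
Numerator: 10 = 10 + j0
Denominator: (j228) + 80 = 80 + j228
|N| = √(10² + 0²) ≈ 10, ∠N ≈ 0.00°
|D| = √(80² + 228²) ≈ 241.63, ∠D ≈ 70.67°
|H| = 10 / 241.63 ≈ 0.041386
Gain = 20 log₁₀(0.041386) ≈ -27.66 dB
∠H = 0.00° − 70.67° = -70.67°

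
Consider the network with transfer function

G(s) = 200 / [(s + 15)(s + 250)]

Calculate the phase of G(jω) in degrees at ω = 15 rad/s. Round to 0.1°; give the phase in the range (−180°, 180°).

At s = jω = j15:
pole (s+15): 15 + j15 → |·| = √(15²+15²) = √450 ≈ 21.213, ∠ = arctan(15/15) ≈ 45.00°
pole (s+250): 250 + j15 → |·| = √(250²+15²) = √62725 ≈ 250.45, ∠ = arctan(15/250) ≈ 3.43°
∠G = 0.00° − 48.43° = -48.43°

-48.4°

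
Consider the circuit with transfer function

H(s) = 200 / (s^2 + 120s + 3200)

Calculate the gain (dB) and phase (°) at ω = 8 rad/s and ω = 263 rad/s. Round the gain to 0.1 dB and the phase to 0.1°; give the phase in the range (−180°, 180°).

Substitute s = j8:
Numerator: 200 = 200 + j0
Denominator: (j8)^2 + 120(j8) + 3200 = 3136 + j960
|N| = √(200² + 0²) ≈ 200, ∠N ≈ 0.00°
|D| = √(3136² + 960²) ≈ 3279.6, ∠D ≈ 17.02°
|H| = 200 / 3279.6 ≈ 0.060983
Gain = 20 log₁₀(0.060983) ≈ -24.30 dB
∠H = 0.00° − 17.02° = -17.02°

Substitute s = j263:
Numerator: 200 = 200 + j0
Denominator: (j263)^2 + 120(j263) + 3200 = -65969 + j31560
|N| = √(200² + 0²) ≈ 200, ∠N ≈ 0.00°
|D| = √(65969² + 31560²) ≈ 73130, ∠D ≈ 154.43°
|H| = 200 / 73130 ≈ 0.0027349
Gain = 20 log₁₀(0.0027349) ≈ -51.26 dB
∠H = 0.00° − 154.43° = -154.43°

ω = 8: -24.3 dB, -17.0°; ω = 263: -51.3 dB, -154.4°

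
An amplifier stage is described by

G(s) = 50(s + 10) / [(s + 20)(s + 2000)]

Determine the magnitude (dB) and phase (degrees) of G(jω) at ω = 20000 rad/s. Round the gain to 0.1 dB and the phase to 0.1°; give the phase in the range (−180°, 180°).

At s = jω = j20000:
zero (s+10): 10 + j20000 → |·| = √(10²+20000²) = √400000100 ≈ 20000, ∠ = arctan(20000/10) ≈ 89.97°
pole (s+20): 20 + j20000 → |·| = √(20²+20000²) = √400000400 ≈ 20000, ∠ = arctan(20000/20) ≈ 89.94°
pole (s+2000): 2000 + j20000 → |·| = √(2000²+20000²) = √404000000 ≈ 20100, ∠ = arctan(20000/2000) ≈ 84.29°
|G| = 50 · 20000 / 4.02e+08 ≈ 0.0024876
Gain = 20 log₁₀(0.0024876) ≈ -52.08 dB
∠G = 89.97° − 174.23° = -84.26°

-52.1 dB, -84.3°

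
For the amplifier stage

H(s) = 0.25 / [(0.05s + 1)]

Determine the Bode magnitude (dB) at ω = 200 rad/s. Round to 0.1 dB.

-32.1 dB

At ω = 200 rad/s:
pole (1 + j200·0.05) = 1 + j10 → |·| ≈ 10.05, ∠ ≈ 84.29°
|H| = 0.25 · 1 / (10.05) ≈ 0.024876
Gain = 20 log₁₀(0.024876) ≈ -32.08 dB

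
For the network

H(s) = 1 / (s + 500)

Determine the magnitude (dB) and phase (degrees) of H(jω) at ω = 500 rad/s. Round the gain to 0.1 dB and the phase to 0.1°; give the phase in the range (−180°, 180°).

Substitute s = j500:
Numerator: 1 = 1 + j0
Denominator: (j500) + 500 = 500 + j500
|N| = √(1² + 0²) ≈ 1, ∠N ≈ 0.00°
|D| = √(500² + 500²) ≈ 707.11, ∠D ≈ 45.00°
|H| = 1 / 707.11 ≈ 0.0014142
Gain = 20 log₁₀(0.0014142) ≈ -56.99 dB
∠H = 0.00° − 45.00° = -45.00°

-57.0 dB, -45.0°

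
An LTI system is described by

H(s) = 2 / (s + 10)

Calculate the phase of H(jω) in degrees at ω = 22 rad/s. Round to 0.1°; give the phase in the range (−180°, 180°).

-65.6°

Substitute s = j22:
Numerator: 2 = 2 + j0
Denominator: (j22) + 10 = 10 + j22
|N| = √(2² + 0²) ≈ 2, ∠N ≈ 0.00°
|D| = √(10² + 22²) ≈ 24.166, ∠D ≈ 65.56°
∠H = 0.00° − 65.56° = -65.56°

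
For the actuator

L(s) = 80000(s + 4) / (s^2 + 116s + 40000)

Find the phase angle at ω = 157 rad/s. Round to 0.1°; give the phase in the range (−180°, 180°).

38.7°

At s = jω = j157:
zero (s+4): 4 + j157 → |·| = √(4²+157²) = √24665 ≈ 157.05, ∠ = arctan(157/4) ≈ 88.54°
quadratic: (j157)² + 116·j157 + 40000 = 15351 + j18212 → |·| ≈ 23819, ∠ ≈ 49.87°
∠L = 88.54° − 49.87° = 38.67°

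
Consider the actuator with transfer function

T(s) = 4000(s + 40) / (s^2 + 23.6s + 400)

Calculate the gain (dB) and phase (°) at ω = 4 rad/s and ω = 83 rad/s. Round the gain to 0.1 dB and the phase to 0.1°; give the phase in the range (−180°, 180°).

At s = jω = j4:
zero (s+40): 40 + j4 → |·| = √(40²+4²) = √1616 ≈ 40.2, ∠ = arctan(4/40) ≈ 5.71°
quadratic: (j4)² + 23.6·j4 + 400 = 384 + j94.4 → |·| ≈ 395.43, ∠ ≈ 13.81°
|T| = 4000 · 40.2 / 395.43 ≈ 406.65
Gain = 20 log₁₀(406.65) ≈ 52.18 dB
∠T = 5.71° − 13.81° = -8.10°

At s = jω = j83:
zero (s+40): 40 + j83 → |·| = √(40²+83²) = √8489 ≈ 92.136, ∠ = arctan(83/40) ≈ 64.27°
quadratic: (j83)² + 23.6·j83 + 400 = -6489 + j1958.8 → |·| ≈ 6778.2, ∠ ≈ 163.20°
|T| = 4000 · 92.136 / 6778.2 ≈ 54.372
Gain = 20 log₁₀(54.372) ≈ 34.71 dB
∠T = 64.27° − 163.20° = -98.93°

ω = 4: 52.2 dB, -8.1°; ω = 83: 34.7 dB, -98.9°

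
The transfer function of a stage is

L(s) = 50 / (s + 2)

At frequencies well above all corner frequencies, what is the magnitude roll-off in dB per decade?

Each pole contributes −20 dB/decade at high frequency; each zero contributes +20 dB/decade.
Net: 0 zero(s) − 1 pole(s) → -20 dB/decade.

-20 dB/decade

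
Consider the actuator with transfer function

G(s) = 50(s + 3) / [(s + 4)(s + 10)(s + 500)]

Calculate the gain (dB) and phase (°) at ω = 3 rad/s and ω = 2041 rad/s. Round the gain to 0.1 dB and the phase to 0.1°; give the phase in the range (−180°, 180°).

At s = jω = j3:
zero (s+3): 3 + j3 → |·| = √(3²+3²) = √18 ≈ 4.2426, ∠ = arctan(3/3) ≈ 45.00°
pole (s+4): 4 + j3 → |·| = √(4²+3²) = √25 ≈ 5, ∠ = arctan(3/4) ≈ 36.87°
pole (s+10): 10 + j3 → |·| = √(10²+3²) = √109 ≈ 10.44, ∠ = arctan(3/10) ≈ 16.70°
pole (s+500): 500 + j3 → |·| = √(500²+3²) = √250009 ≈ 500.01, ∠ = arctan(3/500) ≈ 0.34°
|G| = 50 · 4.2426 / 26101 ≈ 0.0081273
Gain = 20 log₁₀(0.0081273) ≈ -41.80 dB
∠G = 45.00° − 53.91° = -8.91°

At s = jω = j2041:
zero (s+3): 3 + j2041 → |·| = √(3²+2041²) = √4165690 ≈ 2041, ∠ = arctan(2041/3) ≈ 89.92°
pole (s+4): 4 + j2041 → |·| = √(4²+2041²) = √4165697 ≈ 2041, ∠ = arctan(2041/4) ≈ 89.89°
pole (s+10): 10 + j2041 → |·| = √(10²+2041²) = √4165781 ≈ 2041, ∠ = arctan(2041/10) ≈ 89.72°
pole (s+500): 500 + j2041 → |·| = √(500²+2041²) = √4415681 ≈ 2101.4, ∠ = arctan(2041/500) ≈ 76.23°
|G| = 50 · 2041 / 8.7538e+09 ≈ 1.1658e-05
Gain = 20 log₁₀(1.1658e-05) ≈ -98.67 dB
∠G = 89.92° − 255.84° = -165.92°

ω = 3: -41.8 dB, -8.9°; ω = 2041: -98.7 dB, -165.9°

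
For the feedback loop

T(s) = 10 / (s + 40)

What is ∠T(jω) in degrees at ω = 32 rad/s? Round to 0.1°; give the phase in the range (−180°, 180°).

-38.7°

Substitute s = j32:
Numerator: 10 = 10 + j0
Denominator: (j32) + 40 = 40 + j32
|N| = √(10² + 0²) ≈ 10, ∠N ≈ 0.00°
|D| = √(40² + 32²) ≈ 51.225, ∠D ≈ 38.66°
∠T = 0.00° − 38.66° = -38.66°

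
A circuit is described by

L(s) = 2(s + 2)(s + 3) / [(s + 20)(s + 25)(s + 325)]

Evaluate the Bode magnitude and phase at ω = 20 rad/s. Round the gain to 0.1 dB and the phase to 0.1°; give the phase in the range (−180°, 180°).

-51.2 dB, 78.6°

At s = jω = j20:
zero (s+2): 2 + j20 → |·| = √(2²+20²) = √404 ≈ 20.1, ∠ = arctan(20/2) ≈ 84.29°
zero (s+3): 3 + j20 → |·| = √(3²+20²) = √409 ≈ 20.224, ∠ = arctan(20/3) ≈ 81.47°
pole (s+20): 20 + j20 → |·| = √(20²+20²) = √800 ≈ 28.284, ∠ = arctan(20/20) ≈ 45.00°
pole (s+25): 25 + j20 → |·| = √(25²+20²) = √1025 ≈ 32.016, ∠ = arctan(20/25) ≈ 38.66°
pole (s+325): 325 + j20 → |·| = √(325²+20²) = √106025 ≈ 325.61, ∠ = arctan(20/325) ≈ 3.52°
|L| = 2 · 406.5 / 2.9485e+05 ≈ 0.0027573
Gain = 20 log₁₀(0.0027573) ≈ -51.19 dB
∠L = 165.76° − 87.18° = 78.58°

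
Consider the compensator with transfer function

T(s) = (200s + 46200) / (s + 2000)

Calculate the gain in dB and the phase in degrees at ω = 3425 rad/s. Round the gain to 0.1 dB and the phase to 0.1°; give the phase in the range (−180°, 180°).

44.8 dB, 26.4°

Substitute s = j3425:
Numerator: 200(j3425) + 46200 = 46200 + j685000
Denominator: (j3425) + 2000 = 2000 + j3425
|N| = √(46200² + 685000²) ≈ 6.8656e+05, ∠N ≈ 86.14°
|D| = √(2000² + 3425²) ≈ 3966.2, ∠D ≈ 59.72°
|T| = 6.8656e+05 / 3966.2 ≈ 173.1
Gain = 20 log₁₀(173.1) ≈ 44.77 dB
∠T = 86.14° − 59.72° = 26.42°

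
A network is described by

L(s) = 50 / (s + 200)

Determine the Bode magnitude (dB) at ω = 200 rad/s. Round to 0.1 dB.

-15.1 dB

At s = jω = j200:
pole (s+200): 200 + j200 → |·| = √(200²+200²) = √80000 ≈ 282.84, ∠ = arctan(200/200) ≈ 45.00°
|L| = 50 / 282.84 ≈ 0.17678
Gain = 20 log₁₀(0.17678) ≈ -15.05 dB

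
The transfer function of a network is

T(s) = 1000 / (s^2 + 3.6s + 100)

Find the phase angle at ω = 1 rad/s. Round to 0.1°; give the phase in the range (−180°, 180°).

-2.1°

At s = jω = j1:
quadratic: (j1)² + 3.6·j1 + 100 = 99 + j3.6 → |·| ≈ 99.065, ∠ ≈ 2.08°
∠T = 0.00° − 2.08° = -2.08°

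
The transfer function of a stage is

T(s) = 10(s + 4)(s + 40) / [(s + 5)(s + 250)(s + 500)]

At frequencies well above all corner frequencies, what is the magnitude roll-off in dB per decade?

Each pole contributes −20 dB/decade at high frequency; each zero contributes +20 dB/decade.
Net: 2 zero(s) − 3 pole(s) → -20 dB/decade.

-20 dB/decade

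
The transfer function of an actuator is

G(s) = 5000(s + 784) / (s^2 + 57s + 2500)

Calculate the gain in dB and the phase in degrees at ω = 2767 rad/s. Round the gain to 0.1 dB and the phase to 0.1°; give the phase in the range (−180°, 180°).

At s = jω = j2767:
zero (s+784): 784 + j2767 → |·| = √(784²+2767²) = √8270945 ≈ 2875.9, ∠ = arctan(2767/784) ≈ 74.18°
quadratic: (j2767)² + 57·j2767 + 2500 = -7653789 + j157719 → |·| ≈ 7.6554e+06, ∠ ≈ 178.82°
|G| = 5000 · 2875.9 / 7.6554e+06 ≈ 1.8783
Gain = 20 log₁₀(1.8783) ≈ 5.48 dB
∠G = 74.18° − 178.82° = -104.64°

5.5 dB, -104.6°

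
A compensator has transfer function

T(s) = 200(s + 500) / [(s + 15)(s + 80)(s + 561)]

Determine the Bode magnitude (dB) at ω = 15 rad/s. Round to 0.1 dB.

-19.7 dB

At s = jω = j15:
zero (s+500): 500 + j15 → |·| = √(500²+15²) = √250225 ≈ 500.22, ∠ = arctan(15/500) ≈ 1.72°
pole (s+15): 15 + j15 → |·| = √(15²+15²) = √450 ≈ 21.213, ∠ = arctan(15/15) ≈ 45.00°
pole (s+80): 80 + j15 → |·| = √(80²+15²) = √6625 ≈ 81.394, ∠ = arctan(15/80) ≈ 10.62°
pole (s+561): 561 + j15 → |·| = √(561²+15²) = √314946 ≈ 561.2, ∠ = arctan(15/561) ≈ 1.53°
|T| = 200 · 500.22 / 9.6897e+05 ≈ 0.10325
Gain = 20 log₁₀(0.10325) ≈ -19.72 dB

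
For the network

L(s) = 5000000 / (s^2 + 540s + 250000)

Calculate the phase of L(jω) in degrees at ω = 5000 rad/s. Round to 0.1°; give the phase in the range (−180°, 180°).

-173.8°

At s = jω = j5000:
quadratic: (j5000)² + 540·j5000 + 250000 = -24750000 + j2700000 → |·| ≈ 2.4897e+07, ∠ ≈ 173.77°
∠L = 0.00° − 173.77° = -173.77°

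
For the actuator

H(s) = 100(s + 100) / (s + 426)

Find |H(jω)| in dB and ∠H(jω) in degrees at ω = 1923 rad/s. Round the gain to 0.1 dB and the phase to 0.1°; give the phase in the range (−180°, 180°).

39.8 dB, 9.5°

At s = jω = j1923:
zero (s+100): 100 + j1923 → |·| = √(100²+1923²) = √3707929 ≈ 1925.6, ∠ = arctan(1923/100) ≈ 87.02°
pole (s+426): 426 + j1923 → |·| = √(426²+1923²) = √3879405 ≈ 1969.6, ∠ = arctan(1923/426) ≈ 77.51°
|H| = 100 · 1925.6 / 1969.6 ≈ 97.766
Gain = 20 log₁₀(97.766) ≈ 39.80 dB
∠H = 87.02° − 77.51° = 9.51°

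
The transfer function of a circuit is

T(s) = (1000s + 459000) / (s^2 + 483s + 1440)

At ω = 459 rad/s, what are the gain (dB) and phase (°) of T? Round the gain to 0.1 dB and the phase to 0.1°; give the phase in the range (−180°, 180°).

Substitute s = j459:
Numerator: 1000(j459) + 459000 = 459000 + j459000
Denominator: (j459)^2 + 483(j459) + 1440 = -209241 + j221697
|N| = √(459000² + 459000²) ≈ 6.4912e+05, ∠N ≈ 45.00°
|D| = √(209241² + 221697²) ≈ 3.0485e+05, ∠D ≈ 133.34°
|T| = 6.4912e+05 / 3.0485e+05 ≈ 2.1293
Gain = 20 log₁₀(2.1293) ≈ 6.56 dB
∠T = 45.00° − 133.34° = -88.34°

6.6 dB, -88.3°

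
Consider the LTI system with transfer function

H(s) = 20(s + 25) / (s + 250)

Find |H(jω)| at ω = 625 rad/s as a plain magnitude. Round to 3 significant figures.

At s = jω = j625:
zero (s+25): 25 + j625 → |·| = √(25²+625²) = √391250 ≈ 625.5, ∠ = arctan(625/25) ≈ 87.71°
pole (s+250): 250 + j625 → |·| = √(250²+625²) = √453125 ≈ 673.15, ∠ = arctan(625/250) ≈ 68.20°
|H| = 20 · 625.5 / 673.15 ≈ 18.584

18.6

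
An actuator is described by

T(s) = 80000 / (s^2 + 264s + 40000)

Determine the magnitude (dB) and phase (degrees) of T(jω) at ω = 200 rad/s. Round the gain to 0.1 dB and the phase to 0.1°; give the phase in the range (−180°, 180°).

3.6 dB, -90.0°

At s = jω = j200:
quadratic: (j200)² + 264·j200 + 40000 = 0 + j52800 → |·| ≈ 52800, ∠ ≈ 90.00°
|T| = 80000 / 52800 ≈ 1.5152
Gain = 20 log₁₀(1.5152) ≈ 3.61 dB
∠T = 0.00° − 90.00° = -90.00°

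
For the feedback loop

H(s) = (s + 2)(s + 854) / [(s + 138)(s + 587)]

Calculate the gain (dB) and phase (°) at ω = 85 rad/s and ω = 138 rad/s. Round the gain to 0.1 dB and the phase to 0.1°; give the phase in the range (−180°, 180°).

At s = jω = j85:
zero (s+2): 2 + j85 → |·| = √(2²+85²) = √7229 ≈ 85.024, ∠ = arctan(85/2) ≈ 88.65°
zero (s+854): 854 + j85 → |·| = √(854²+85²) = √736541 ≈ 858.22, ∠ = arctan(85/854) ≈ 5.68°
pole (s+138): 138 + j85 → |·| = √(138²+85²) = √26269 ≈ 162.08, ∠ = arctan(85/138) ≈ 31.63°
pole (s+587): 587 + j85 → |·| = √(587²+85²) = √351794 ≈ 593.12, ∠ = arctan(85/587) ≈ 8.24°
|H| = 1 · 72969 / 96133 ≈ 0.75904
Gain = 20 log₁₀(0.75904) ≈ -2.39 dB
∠H = 94.33° − 39.87° = 54.46°

At s = jω = j138:
zero (s+2): 2 + j138 → |·| = √(2²+138²) = √19048 ≈ 138.01, ∠ = arctan(138/2) ≈ 89.17°
zero (s+854): 854 + j138 → |·| = √(854²+138²) = √748360 ≈ 865.08, ∠ = arctan(138/854) ≈ 9.18°
pole (s+138): 138 + j138 → |·| = √(138²+138²) = √38088 ≈ 195.16, ∠ = arctan(138/138) ≈ 45.00°
pole (s+587): 587 + j138 → |·| = √(587²+138²) = √363613 ≈ 603, ∠ = arctan(138/587) ≈ 13.23°
|H| = 1 · 1.1939e+05 / 1.1768e+05 ≈ 1.0145
Gain = 20 log₁₀(1.0145) ≈ 0.13 dB
∠H = 98.35° − 58.23° = 40.12°

ω = 85: -2.4 dB, 54.5°; ω = 138: 0.1 dB, 40.1°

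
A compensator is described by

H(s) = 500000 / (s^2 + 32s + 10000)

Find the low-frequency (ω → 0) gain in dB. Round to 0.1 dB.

34.0 dB

H(0) = 500000 / 10000 = 50
20 log₁₀(50) ≈ 33.98 dB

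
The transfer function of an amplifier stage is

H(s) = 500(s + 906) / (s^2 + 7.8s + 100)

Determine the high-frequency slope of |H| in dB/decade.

Each pole contributes −20 dB/decade at high frequency; each zero contributes +20 dB/decade.
Net: 1 zero(s) − 2 pole(s) → -20 dB/decade.

-20 dB/decade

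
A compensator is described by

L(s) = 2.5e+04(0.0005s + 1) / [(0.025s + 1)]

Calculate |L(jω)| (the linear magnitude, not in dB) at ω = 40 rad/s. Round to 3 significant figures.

1.77e+04

At ω = 40 rad/s:
zero (1 + j40·0.0005) = 1 + j0.02 → |·| ≈ 1.0002, ∠ ≈ 1.15°
pole (1 + j40·0.025) = 1 + j1 → |·| ≈ 1.4142, ∠ ≈ 45.00°
|L| = 2.5e+04 · 1.0002 / (1.4142) ≈ 17681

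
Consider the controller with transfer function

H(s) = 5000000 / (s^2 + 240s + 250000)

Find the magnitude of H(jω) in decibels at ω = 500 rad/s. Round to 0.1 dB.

At s = jω = j500:
quadratic: (j500)² + 240·j500 + 250000 = 0 + j120000 → |·| ≈ 1.2e+05, ∠ ≈ 90.00°
|H| = 5000000 / 1.2e+05 ≈ 41.667
Gain = 20 log₁₀(41.667) ≈ 32.40 dB

32.4 dB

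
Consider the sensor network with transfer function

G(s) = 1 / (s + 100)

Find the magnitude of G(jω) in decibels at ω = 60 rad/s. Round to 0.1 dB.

Substitute s = j60:
Numerator: 1 = 1 + j0
Denominator: (j60) + 100 = 100 + j60
|N| = √(1² + 0²) ≈ 1, ∠N ≈ 0.00°
|D| = √(100² + 60²) ≈ 116.62, ∠D ≈ 30.96°
|G| = 1 / 116.62 ≈ 0.0085749
Gain = 20 log₁₀(0.0085749) ≈ -41.34 dB

-41.3 dB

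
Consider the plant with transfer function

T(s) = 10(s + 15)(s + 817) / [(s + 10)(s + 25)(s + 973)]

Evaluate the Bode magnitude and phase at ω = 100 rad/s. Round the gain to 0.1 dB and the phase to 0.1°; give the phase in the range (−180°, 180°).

At s = jω = j100:
zero (s+15): 15 + j100 → |·| = √(15²+100²) = √10225 ≈ 101.12, ∠ = arctan(100/15) ≈ 81.47°
zero (s+817): 817 + j100 → |·| = √(817²+100²) = √677489 ≈ 823.1, ∠ = arctan(100/817) ≈ 6.98°
pole (s+10): 10 + j100 → |·| = √(10²+100²) = √10100 ≈ 100.5, ∠ = arctan(100/10) ≈ 84.29°
pole (s+25): 25 + j100 → |·| = √(25²+100²) = √10625 ≈ 103.08, ∠ = arctan(100/25) ≈ 75.96°
pole (s+973): 973 + j100 → |·| = √(973²+100²) = √956729 ≈ 978.13, ∠ = arctan(100/973) ≈ 5.87°
|T| = 10 · 83232 / 1.0133e+07 ≈ 0.08214
Gain = 20 log₁₀(0.08214) ≈ -21.71 dB
∠T = 88.45° − 166.12° = -77.67°

-21.7 dB, -77.7°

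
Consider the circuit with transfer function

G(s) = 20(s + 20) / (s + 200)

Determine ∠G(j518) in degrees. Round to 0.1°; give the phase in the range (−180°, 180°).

18.9°

At s = jω = j518:
zero (s+20): 20 + j518 → |·| = √(20²+518²) = √268724 ≈ 518.39, ∠ = arctan(518/20) ≈ 87.79°
pole (s+200): 200 + j518 → |·| = √(200²+518²) = √308324 ≈ 555.27, ∠ = arctan(518/200) ≈ 68.89°
∠G = 87.79° − 68.89° = 18.90°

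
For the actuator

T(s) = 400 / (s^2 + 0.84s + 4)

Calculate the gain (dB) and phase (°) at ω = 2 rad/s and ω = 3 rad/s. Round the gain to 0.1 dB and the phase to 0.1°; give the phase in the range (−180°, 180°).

At s = jω = j2:
quadratic: (j2)² + 0.84·j2 + 4 = 0 + j1.68 → |·| ≈ 1.68, ∠ ≈ 90.00°
|T| = 400 / 1.68 ≈ 238.1
Gain = 20 log₁₀(238.1) ≈ 47.54 dB
∠T = 0.00° − 90.00° = -90.00°

At s = jω = j3:
quadratic: (j3)² + 0.84·j3 + 4 = -5 + j2.52 → |·| ≈ 5.5991, ∠ ≈ 153.25°
|T| = 400 / 5.5991 ≈ 71.44
Gain = 20 log₁₀(71.44) ≈ 37.08 dB
∠T = 0.00° − 153.25° = -153.25°

ω = 2: 47.5 dB, -90.0°; ω = 3: 37.1 dB, -153.3°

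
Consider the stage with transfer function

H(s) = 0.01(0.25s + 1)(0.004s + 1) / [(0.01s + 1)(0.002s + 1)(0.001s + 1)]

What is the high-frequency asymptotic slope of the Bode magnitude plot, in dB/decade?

Each pole contributes −20 dB/decade at high frequency; each zero contributes +20 dB/decade.
Net: 2 zero(s) − 3 pole(s) → -20 dB/decade.

-20 dB/decade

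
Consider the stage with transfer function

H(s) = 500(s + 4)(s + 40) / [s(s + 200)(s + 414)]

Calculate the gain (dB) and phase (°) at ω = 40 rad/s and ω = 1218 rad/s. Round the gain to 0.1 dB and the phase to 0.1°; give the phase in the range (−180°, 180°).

ω = 40: -9.5 dB, 22.5°; ω = 1218: -8.3 dB, -64.0°

At s = jω = j40:
zero (s+4): 4 + j40 → |·| = √(4²+40²) = √1616 ≈ 40.2, ∠ = arctan(40/4) ≈ 84.29°
zero (s+40): 40 + j40 → |·| = √(40²+40²) = √3200 ≈ 56.569, ∠ = arctan(40/40) ≈ 45.00°
pole (s+200): 200 + j40 → |·| = √(200²+40²) = √41600 ≈ 203.96, ∠ = arctan(40/200) ≈ 11.31°
pole (s+414): 414 + j40 → |·| = √(414²+40²) = √172996 ≈ 415.93, ∠ = arctan(40/414) ≈ 5.52°
pole at origin: |s| = 40, ∠ = 90.00° (in denominator)
|H| = 500 · 2274.1 / 3.3933e+06 ≈ 0.33509
Gain = 20 log₁₀(0.33509) ≈ -9.50 dB
∠H = 129.29° − 106.83° = 22.46°

At s = jω = j1218:
zero (s+4): 4 + j1218 → |·| = √(4²+1218²) = √1483540 ≈ 1218, ∠ = arctan(1218/4) ≈ 89.81°
zero (s+40): 40 + j1218 → |·| = √(40²+1218²) = √1485124 ≈ 1218.7, ∠ = arctan(1218/40) ≈ 88.12°
pole (s+200): 200 + j1218 → |·| = √(200²+1218²) = √1523524 ≈ 1234.3, ∠ = arctan(1218/200) ≈ 80.68°
pole (s+414): 414 + j1218 → |·| = √(414²+1218²) = √1654920 ≈ 1286.4, ∠ = arctan(1218/414) ≈ 71.23°
pole at origin: |s| = 1218, ∠ = 90.00° (in denominator)
|H| = 500 · 1.4844e+06 / 1.9339e+09 ≈ 0.38378
Gain = 20 log₁₀(0.38378) ≈ -8.32 dB
∠H = 177.93° − 241.91° = -63.98°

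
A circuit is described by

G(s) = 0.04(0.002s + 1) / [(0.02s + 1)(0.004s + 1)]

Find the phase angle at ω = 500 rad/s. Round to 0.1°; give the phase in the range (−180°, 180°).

-102.7°

At ω = 500 rad/s:
zero (1 + j500·0.002) = 1 + j1 → |·| ≈ 1.4142, ∠ ≈ 45.00°
pole (1 + j500·0.02) = 1 + j10 → |·| ≈ 10.05, ∠ ≈ 84.29°
pole (1 + j500·0.004) = 1 + j2 → |·| ≈ 2.2361, ∠ ≈ 63.43°
∠G = (45.00°) − (84.29° + 63.43°) = -102.72°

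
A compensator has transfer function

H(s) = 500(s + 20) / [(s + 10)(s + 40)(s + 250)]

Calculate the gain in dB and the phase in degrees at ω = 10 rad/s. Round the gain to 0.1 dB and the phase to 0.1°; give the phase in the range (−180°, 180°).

At s = jω = j10:
zero (s+20): 20 + j10 → |·| = √(20²+10²) = √500 ≈ 22.361, ∠ = arctan(10/20) ≈ 26.57°
pole (s+10): 10 + j10 → |·| = √(10²+10²) = √200 ≈ 14.142, ∠ = arctan(10/10) ≈ 45.00°
pole (s+40): 40 + j10 → |·| = √(40²+10²) = √1700 ≈ 41.231, ∠ = arctan(10/40) ≈ 14.04°
pole (s+250): 250 + j10 → |·| = √(250²+10²) = √62600 ≈ 250.2, ∠ = arctan(10/250) ≈ 2.29°
|H| = 500 · 22.361 / 1.4589e+05 ≈ 0.076637
Gain = 20 log₁₀(0.076637) ≈ -22.31 dB
∠H = 26.57° − 61.33° = -34.76°

-22.3 dB, -34.8°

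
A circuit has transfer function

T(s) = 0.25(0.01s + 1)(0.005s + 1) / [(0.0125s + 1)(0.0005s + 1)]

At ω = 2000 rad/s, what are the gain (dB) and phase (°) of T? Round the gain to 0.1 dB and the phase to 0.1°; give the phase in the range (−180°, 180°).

3.1 dB, 38.7°

At ω = 2000 rad/s:
zero (1 + j2000·0.01) = 1 + j20 → |·| ≈ 20.025, ∠ ≈ 87.14°
zero (1 + j2000·0.005) = 1 + j10 → |·| ≈ 10.05, ∠ ≈ 84.29°
pole (1 + j2000·0.0125) = 1 + j25 → |·| ≈ 25.02, ∠ ≈ 87.71°
pole (1 + j2000·0.0005) = 1 + j1 → |·| ≈ 1.4142, ∠ ≈ 45.00°
|T| = 0.25 · 20.025 · 10.05 / (25.02 · 1.4142) ≈ 1.4219
Gain = 20 log₁₀(1.4219) ≈ 3.06 dB
∠T = (87.14° + 84.29°) − (87.71° + 45.00°) = 38.72°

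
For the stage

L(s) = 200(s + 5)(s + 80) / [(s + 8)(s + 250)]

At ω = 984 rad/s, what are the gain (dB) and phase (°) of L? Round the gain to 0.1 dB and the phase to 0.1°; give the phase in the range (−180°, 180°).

45.8 dB, 9.8°

At s = jω = j984:
zero (s+5): 5 + j984 → |·| = √(5²+984²) = √968281 ≈ 984.01, ∠ = arctan(984/5) ≈ 89.71°
zero (s+80): 80 + j984 → |·| = √(80²+984²) = √974656 ≈ 987.25, ∠ = arctan(984/80) ≈ 85.35°
pole (s+8): 8 + j984 → |·| = √(8²+984²) = √968320 ≈ 984.03, ∠ = arctan(984/8) ≈ 89.53°
pole (s+250): 250 + j984 → |·| = √(250²+984²) = √1030756 ≈ 1015.3, ∠ = arctan(984/250) ≈ 75.74°
|L| = 200 · 9.7146e+05 / 9.9909e+05 ≈ 194.47
Gain = 20 log₁₀(194.47) ≈ 45.78 dB
∠L = 175.06° − 165.27° = 9.79°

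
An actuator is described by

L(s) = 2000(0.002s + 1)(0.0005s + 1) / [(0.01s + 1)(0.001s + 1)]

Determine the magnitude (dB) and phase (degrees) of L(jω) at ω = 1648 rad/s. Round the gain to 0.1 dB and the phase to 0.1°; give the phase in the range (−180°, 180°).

49.0 dB, -32.7°

At ω = 1648 rad/s:
zero (1 + j1648·0.002) = 1 + j3.296 → |·| ≈ 3.4444, ∠ ≈ 73.12°
zero (1 + j1648·0.0005) = 1 + j0.824 → |·| ≈ 1.2958, ∠ ≈ 39.49°
pole (1 + j1648·0.01) = 1 + j16.48 → |·| ≈ 16.51, ∠ ≈ 86.53°
pole (1 + j1648·0.001) = 1 + j1.648 → |·| ≈ 1.9277, ∠ ≈ 58.75°
|L| = 2000 · 3.4444 · 1.2958 / (16.51 · 1.9277) ≈ 280.48
Gain = 20 log₁₀(280.48) ≈ 48.96 dB
∠L = (73.12° + 39.49°) − (86.53° + 58.75°) = -32.67°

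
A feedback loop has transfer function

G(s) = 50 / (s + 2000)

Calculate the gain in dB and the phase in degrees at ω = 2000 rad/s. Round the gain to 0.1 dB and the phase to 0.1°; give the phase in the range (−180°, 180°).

-35.1 dB, -45.0°

At s = jω = j2000:
pole (s+2000): 2000 + j2000 → |·| = √(2000²+2000²) = √8000000 ≈ 2828.4, ∠ = arctan(2000/2000) ≈ 45.00°
|G| = 50 / 2828.4 ≈ 0.017678
Gain = 20 log₁₀(0.017678) ≈ -35.05 dB
∠G = 0.00° − 45.00° = -45.00°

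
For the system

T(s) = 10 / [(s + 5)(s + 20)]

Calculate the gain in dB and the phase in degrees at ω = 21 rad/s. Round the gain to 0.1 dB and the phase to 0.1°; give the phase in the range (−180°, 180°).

-35.9 dB, -123.0°

At s = jω = j21:
pole (s+5): 5 + j21 → |·| = √(5²+21²) = √466 ≈ 21.587, ∠ = arctan(21/5) ≈ 76.61°
pole (s+20): 20 + j21 → |·| = √(20²+21²) = √841 ≈ 29, ∠ = arctan(21/20) ≈ 46.40°
|T| = 10 / 626.02 ≈ 0.015974
Gain = 20 log₁₀(0.015974) ≈ -35.93 dB
∠T = 0.00° − 123.01° = -123.01°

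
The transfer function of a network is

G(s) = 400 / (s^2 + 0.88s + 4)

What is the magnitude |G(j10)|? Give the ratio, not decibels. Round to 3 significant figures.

4.15

At s = jω = j10:
quadratic: (j10)² + 0.88·j10 + 4 = -96 + j8.8 → |·| ≈ 96.402, ∠ ≈ 174.76°
|G| = 400 / 96.402 ≈ 4.1493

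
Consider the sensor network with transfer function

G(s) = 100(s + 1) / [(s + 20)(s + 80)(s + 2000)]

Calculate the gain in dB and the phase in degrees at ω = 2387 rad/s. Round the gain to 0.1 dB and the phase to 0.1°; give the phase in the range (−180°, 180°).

-97.4 dB, -137.7°

At s = jω = j2387:
zero (s+1): 1 + j2387 → |·| = √(1²+2387²) = √5697770 ≈ 2387, ∠ = arctan(2387/1) ≈ 89.98°
pole (s+20): 20 + j2387 → |·| = √(20²+2387²) = √5698169 ≈ 2387.1, ∠ = arctan(2387/20) ≈ 89.52°
pole (s+80): 80 + j2387 → |·| = √(80²+2387²) = √5704169 ≈ 2388.3, ∠ = arctan(2387/80) ≈ 88.08°
pole (s+2000): 2000 + j2387 → |·| = √(2000²+2387²) = √9697769 ≈ 3114.1, ∠ = arctan(2387/2000) ≈ 50.04°
|G| = 100 · 2387 / 1.7754e+10 ≈ 1.3445e-05
Gain = 20 log₁₀(1.3445e-05) ≈ -97.43 dB
∠G = 89.98° − 227.64° = -137.66°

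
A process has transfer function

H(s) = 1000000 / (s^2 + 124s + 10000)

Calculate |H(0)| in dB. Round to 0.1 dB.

H(0) = 1000000 / 10000 = 100
20 log₁₀(100) ≈ 40.00 dB

40.0 dB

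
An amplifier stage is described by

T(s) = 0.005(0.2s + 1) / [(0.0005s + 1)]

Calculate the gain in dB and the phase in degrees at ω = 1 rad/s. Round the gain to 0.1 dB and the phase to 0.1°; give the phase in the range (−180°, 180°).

At ω = 1 rad/s:
zero (1 + j1·0.2) = 1 + j0.2 → |·| ≈ 1.0198, ∠ ≈ 11.31°
pole (1 + j1·0.0005) = 1 + j0.0005 → |·| ≈ 1, ∠ ≈ 0.03°
|T| = 0.005 · 1.0198 / (1) ≈ 0.005099
Gain = 20 log₁₀(0.005099) ≈ -45.85 dB
∠T = (11.31°) − (0.03°) = 11.28°

-45.9 dB, 11.3°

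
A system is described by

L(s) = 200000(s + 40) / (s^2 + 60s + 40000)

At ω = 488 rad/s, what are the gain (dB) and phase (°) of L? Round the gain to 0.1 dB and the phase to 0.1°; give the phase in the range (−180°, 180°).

53.8 dB, -86.3°

At s = jω = j488:
zero (s+40): 40 + j488 → |·| = √(40²+488²) = √239744 ≈ 489.64, ∠ = arctan(488/40) ≈ 85.31°
quadratic: (j488)² + 60·j488 + 40000 = -198144 + j29280 → |·| ≈ 2.003e+05, ∠ ≈ 171.59°
|L| = 200000 · 489.64 / 2.003e+05 ≈ 488.91
Gain = 20 log₁₀(488.91) ≈ 53.78 dB
∠L = 85.31° − 171.59° = -86.28°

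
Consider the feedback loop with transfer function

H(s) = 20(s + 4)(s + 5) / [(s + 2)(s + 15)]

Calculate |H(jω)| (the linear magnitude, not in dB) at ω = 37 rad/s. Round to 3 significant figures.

At s = jω = j37:
zero (s+4): 4 + j37 → |·| = √(4²+37²) = √1385 ≈ 37.216, ∠ = arctan(37/4) ≈ 83.83°
zero (s+5): 5 + j37 → |·| = √(5²+37²) = √1394 ≈ 37.336, ∠ = arctan(37/5) ≈ 82.30°
pole (s+2): 2 + j37 → |·| = √(2²+37²) = √1373 ≈ 37.054, ∠ = arctan(37/2) ≈ 86.91°
pole (s+15): 15 + j37 → |·| = √(15²+37²) = √1594 ≈ 39.925, ∠ = arctan(37/15) ≈ 67.93°
|H| = 20 · 1389.5 / 1479.4 ≈ 18.785

18.8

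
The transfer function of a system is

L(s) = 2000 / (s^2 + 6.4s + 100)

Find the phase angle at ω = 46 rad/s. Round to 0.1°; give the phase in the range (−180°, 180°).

-171.7°

At s = jω = j46:
quadratic: (j46)² + 6.4·j46 + 100 = -2016 + j294.4 → |·| ≈ 2037.4, ∠ ≈ 171.69°
∠L = 0.00° − 171.69° = -171.69°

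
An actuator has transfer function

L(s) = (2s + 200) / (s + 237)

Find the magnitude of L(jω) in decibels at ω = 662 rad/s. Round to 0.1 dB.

5.6 dB

Substitute s = j662:
Numerator: 2(j662) + 200 = 200 + j1324
Denominator: (j662) + 237 = 237 + j662
|N| = √(200² + 1324²) ≈ 1339, ∠N ≈ 81.41°
|D| = √(237² + 662²) ≈ 703.15, ∠D ≈ 70.30°
|L| = 1339 / 703.15 ≈ 1.9043
Gain = 20 log₁₀(1.9043) ≈ 5.59 dB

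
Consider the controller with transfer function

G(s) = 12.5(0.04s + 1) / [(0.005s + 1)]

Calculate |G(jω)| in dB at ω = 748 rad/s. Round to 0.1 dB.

At ω = 748 rad/s:
zero (1 + j748·0.04) = 1 + j29.92 → |·| ≈ 29.937, ∠ ≈ 88.09°
pole (1 + j748·0.005) = 1 + j3.74 → |·| ≈ 3.8714, ∠ ≈ 75.03°
|G| = 12.5 · 29.937 / (3.8714) ≈ 96.661
Gain = 20 log₁₀(96.661) ≈ 39.71 dB

39.7 dB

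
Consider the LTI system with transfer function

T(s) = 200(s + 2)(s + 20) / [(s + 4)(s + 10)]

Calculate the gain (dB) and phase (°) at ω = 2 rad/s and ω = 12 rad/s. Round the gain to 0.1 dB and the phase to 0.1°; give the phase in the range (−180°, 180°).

At s = jω = j2:
zero (s+2): 2 + j2 → |·| = √(2²+2²) = √8 ≈ 2.8284, ∠ = arctan(2/2) ≈ 45.00°
zero (s+20): 20 + j2 → |·| = √(20²+2²) = √404 ≈ 20.1, ∠ = arctan(2/20) ≈ 5.71°
pole (s+4): 4 + j2 → |·| = √(4²+2²) = √20 ≈ 4.4721, ∠ = arctan(2/4) ≈ 26.57°
pole (s+10): 10 + j2 → |·| = √(10²+2²) = √104 ≈ 10.198, ∠ = arctan(2/10) ≈ 11.31°
|T| = 200 · 56.851 / 45.606 ≈ 249.31
Gain = 20 log₁₀(249.31) ≈ 47.93 dB
∠T = 50.71° − 37.88° = 12.83°

At s = jω = j12:
zero (s+2): 2 + j12 → |·| = √(2²+12²) = √148 ≈ 12.166, ∠ = arctan(12/2) ≈ 80.54°
zero (s+20): 20 + j12 → |·| = √(20²+12²) = √544 ≈ 23.324, ∠ = arctan(12/20) ≈ 30.96°
pole (s+4): 4 + j12 → |·| = √(4²+12²) = √160 ≈ 12.649, ∠ = arctan(12/4) ≈ 71.57°
pole (s+10): 10 + j12 → |·| = √(10²+12²) = √244 ≈ 15.62, ∠ = arctan(12/10) ≈ 50.19°
|T| = 200 · 283.76 / 197.58 ≈ 287.24
Gain = 20 log₁₀(287.24) ≈ 49.16 dB
∠T = 111.50° − 121.76° = -10.26°

ω = 2: 47.9 dB, 12.8°; ω = 12: 49.2 dB, -10.3°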